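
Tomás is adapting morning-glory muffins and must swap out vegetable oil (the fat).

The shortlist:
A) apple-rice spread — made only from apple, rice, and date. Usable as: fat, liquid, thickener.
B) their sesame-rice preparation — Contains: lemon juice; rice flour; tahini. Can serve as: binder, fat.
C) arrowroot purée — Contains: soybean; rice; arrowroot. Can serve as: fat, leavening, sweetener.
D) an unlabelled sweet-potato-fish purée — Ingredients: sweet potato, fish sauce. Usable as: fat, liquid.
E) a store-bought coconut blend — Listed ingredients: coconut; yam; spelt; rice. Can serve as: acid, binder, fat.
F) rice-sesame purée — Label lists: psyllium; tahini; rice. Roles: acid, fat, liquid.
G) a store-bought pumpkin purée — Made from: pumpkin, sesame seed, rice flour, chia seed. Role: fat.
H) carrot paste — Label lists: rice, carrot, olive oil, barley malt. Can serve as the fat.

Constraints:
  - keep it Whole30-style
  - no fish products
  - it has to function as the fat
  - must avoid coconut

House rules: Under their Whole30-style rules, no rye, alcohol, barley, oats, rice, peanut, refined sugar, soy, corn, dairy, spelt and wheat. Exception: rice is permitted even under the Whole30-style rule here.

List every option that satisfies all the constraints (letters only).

A, B, F, G

A: rice is permitted under the Whole30-style carve-out; nothing else excluded — valid
B: rice is permitted under the Whole30-style carve-out; nothing else excluded — OK
C: has soybean, so not Whole30-style — reject
D: has fish sauce, so not fish-free — reject
E: has spelt, so not Whole30-style; has coconut, so not coconut-free — reject
F: rice is permitted under the Whole30-style carve-out; nothing else excluded — OK
G: rice is permitted under the Whole30-style carve-out; nothing else excluded — valid
H: has barley malt, so not Whole30-style — no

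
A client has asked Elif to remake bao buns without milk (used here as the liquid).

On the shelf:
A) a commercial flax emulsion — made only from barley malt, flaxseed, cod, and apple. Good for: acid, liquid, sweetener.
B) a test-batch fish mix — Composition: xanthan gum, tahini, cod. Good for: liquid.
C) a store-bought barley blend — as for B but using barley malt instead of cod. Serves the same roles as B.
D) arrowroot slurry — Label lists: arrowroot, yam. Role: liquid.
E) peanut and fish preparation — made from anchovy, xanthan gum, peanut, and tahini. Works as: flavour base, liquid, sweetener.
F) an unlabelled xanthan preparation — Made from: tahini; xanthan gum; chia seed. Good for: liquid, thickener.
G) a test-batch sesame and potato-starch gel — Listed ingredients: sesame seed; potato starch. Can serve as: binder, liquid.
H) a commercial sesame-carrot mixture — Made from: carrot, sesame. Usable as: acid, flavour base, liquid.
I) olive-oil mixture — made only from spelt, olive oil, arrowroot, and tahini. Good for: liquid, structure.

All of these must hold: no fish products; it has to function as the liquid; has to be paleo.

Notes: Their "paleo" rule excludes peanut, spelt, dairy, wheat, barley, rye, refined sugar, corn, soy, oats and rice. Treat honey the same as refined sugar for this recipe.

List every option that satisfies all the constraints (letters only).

A: has barley malt, so not paleo; has cod, so not fish-free — no
B: has cod, so not fish-free — no
C: has barley malt, so not paleo — out
D: no fish, paleo — keep
E: has peanut, so not paleo; has anchovy, so not fish-free — out
F: every rule checks out — OK
G: nothing on the exclusion list — valid
H: all constraints satisfied — valid
I: has spelt, so not paleo — no

D, F, G, H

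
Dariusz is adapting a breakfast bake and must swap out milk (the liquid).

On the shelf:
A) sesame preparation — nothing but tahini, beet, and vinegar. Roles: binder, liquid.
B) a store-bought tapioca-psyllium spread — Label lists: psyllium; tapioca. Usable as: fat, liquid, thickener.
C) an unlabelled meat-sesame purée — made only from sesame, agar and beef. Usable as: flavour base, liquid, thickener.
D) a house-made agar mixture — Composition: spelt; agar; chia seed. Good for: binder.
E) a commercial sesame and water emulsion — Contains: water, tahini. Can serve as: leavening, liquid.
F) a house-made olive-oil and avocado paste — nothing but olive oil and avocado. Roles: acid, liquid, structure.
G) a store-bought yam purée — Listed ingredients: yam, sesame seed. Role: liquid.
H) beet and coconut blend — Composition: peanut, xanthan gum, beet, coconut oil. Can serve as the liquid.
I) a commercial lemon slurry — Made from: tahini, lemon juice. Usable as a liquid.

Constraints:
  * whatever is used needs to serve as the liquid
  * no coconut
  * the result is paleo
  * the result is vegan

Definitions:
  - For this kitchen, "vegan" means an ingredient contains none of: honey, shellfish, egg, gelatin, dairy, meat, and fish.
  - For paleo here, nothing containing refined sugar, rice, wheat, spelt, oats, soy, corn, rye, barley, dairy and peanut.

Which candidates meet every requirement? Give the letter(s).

A, B, E, F, G, I

A: only tahini, vinegar and beet; none excluded — valid
B: only psyllium and tapioca; none excluded — OK
C: has beef, so not vegan — reject
D: not usable as a liquid; has spelt, so not paleo — reject
E: only tahini and water; none excluded — keep
F: only avocado and olive oil; none excluded — keep
G: all constraints satisfied — keep
H: has peanut, so not paleo; has coconut oil, so not coconut-free — no
I: only tahini and lemon juice; none excluded — keep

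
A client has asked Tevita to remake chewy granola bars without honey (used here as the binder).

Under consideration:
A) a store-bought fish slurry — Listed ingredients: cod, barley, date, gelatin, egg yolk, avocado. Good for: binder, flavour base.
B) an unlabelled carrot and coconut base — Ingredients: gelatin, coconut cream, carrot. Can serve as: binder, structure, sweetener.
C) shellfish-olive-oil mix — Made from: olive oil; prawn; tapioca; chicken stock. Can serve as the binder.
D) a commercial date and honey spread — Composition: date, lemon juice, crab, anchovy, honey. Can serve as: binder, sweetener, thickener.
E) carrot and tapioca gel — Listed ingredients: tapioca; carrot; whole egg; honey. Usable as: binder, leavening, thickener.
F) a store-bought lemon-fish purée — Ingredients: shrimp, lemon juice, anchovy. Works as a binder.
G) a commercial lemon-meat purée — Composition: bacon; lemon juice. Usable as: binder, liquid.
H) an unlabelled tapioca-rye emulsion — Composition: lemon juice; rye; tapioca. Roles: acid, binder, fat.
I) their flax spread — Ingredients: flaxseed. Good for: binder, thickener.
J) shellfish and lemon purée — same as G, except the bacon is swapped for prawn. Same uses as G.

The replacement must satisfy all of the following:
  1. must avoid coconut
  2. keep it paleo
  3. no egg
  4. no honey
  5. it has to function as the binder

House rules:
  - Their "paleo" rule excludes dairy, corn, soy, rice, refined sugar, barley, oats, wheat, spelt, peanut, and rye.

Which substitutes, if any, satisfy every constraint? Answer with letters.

A: has barley, so not paleo; has egg yolk, so not egg-free — reject
B: has coconut cream, so not coconut-free — no
C: no coconut, no egg — keep
D: has honey, so not honey-free — out
E: has honey, so not honey-free; has whole egg, so not egg-free — no
F: works as a binder, no honey, no egg — OK
G: only bacon and lemon juice; none excluded — OK
H: has rye, so not paleo — no
I: every rule checks out — OK
J: every rule checks out — OK

C, F, G, I, J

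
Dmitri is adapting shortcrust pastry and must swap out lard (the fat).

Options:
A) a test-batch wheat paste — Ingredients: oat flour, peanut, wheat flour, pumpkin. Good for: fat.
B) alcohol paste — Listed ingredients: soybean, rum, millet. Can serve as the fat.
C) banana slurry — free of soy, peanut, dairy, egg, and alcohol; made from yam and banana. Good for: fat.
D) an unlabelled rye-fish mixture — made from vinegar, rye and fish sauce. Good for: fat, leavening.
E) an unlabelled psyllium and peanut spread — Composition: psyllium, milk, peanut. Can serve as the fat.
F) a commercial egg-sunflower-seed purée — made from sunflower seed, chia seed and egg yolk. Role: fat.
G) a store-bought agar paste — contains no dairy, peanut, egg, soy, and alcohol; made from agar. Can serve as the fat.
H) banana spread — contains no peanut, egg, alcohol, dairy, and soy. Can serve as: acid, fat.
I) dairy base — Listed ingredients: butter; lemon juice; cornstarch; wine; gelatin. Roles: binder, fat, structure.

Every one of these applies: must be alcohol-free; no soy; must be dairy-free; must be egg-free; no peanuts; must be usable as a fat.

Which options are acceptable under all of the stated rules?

A: has peanut, so not peanut-free — no
B: has soybean, so not soy-free; has rum, so not alcohol-free — no
C: no egg, no peanut — OK
D: works as a fat, no peanut, no soy — valid
E: has peanut, so not peanut-free; has milk, so not dairy-free — reject
F: has egg yolk, so not egg-free — no
G: no peanut, no dairy — keep
H: works as a fat, no dairy, no alcohol — keep
I: has butter, so not dairy-free; has wine, so not alcohol-free — out

C, D, G, H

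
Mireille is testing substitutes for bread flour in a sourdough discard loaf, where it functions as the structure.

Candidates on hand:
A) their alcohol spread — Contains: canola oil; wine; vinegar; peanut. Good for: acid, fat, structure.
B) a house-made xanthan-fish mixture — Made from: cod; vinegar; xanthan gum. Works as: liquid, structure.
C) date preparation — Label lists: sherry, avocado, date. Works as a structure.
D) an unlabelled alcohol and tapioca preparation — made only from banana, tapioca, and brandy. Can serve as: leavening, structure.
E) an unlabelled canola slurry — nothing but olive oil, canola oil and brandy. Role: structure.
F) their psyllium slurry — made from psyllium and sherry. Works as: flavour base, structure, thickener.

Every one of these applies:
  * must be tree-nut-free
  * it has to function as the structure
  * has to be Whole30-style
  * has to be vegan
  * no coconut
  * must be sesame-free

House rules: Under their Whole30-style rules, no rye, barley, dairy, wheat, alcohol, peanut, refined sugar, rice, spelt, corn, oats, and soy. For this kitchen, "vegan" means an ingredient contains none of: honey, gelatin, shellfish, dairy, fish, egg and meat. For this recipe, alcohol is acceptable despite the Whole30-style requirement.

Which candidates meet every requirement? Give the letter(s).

C, D, E, F

A: has peanut, so not Whole30-style — reject
B: has cod, so not vegan — out
C: alcohol is permitted under the Whole30-style carve-out; nothing else excluded — keep
D: alcohol is permitted under the Whole30-style carve-out; nothing else excluded — valid
E: alcohol is permitted under the Whole30-style carve-out; nothing else excluded — OK
F: alcohol is permitted under the Whole30-style carve-out; nothing else excluded — keep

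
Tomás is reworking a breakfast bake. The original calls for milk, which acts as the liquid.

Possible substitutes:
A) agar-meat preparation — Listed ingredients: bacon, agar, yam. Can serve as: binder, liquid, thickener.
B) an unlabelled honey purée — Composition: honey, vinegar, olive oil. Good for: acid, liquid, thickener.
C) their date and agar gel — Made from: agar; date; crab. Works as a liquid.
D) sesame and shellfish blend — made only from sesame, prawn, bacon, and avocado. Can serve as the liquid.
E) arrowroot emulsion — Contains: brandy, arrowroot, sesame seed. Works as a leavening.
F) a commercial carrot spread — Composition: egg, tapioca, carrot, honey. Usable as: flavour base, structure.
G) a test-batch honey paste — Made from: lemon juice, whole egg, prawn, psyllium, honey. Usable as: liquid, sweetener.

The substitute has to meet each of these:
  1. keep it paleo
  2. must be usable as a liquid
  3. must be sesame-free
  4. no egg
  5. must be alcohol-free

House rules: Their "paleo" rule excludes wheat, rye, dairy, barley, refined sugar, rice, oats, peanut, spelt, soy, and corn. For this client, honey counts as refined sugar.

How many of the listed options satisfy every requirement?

A: paleo, no egg — OK
B: has honey, so not paleo — no
C: only crab, agar, and date; none excluded — valid
D: has sesame, so not sesame-free — out
E: not usable as a liquid; has sesame seed, so not sesame-free (and 1 more) — reject
F: not usable as a liquid; has honey, so not paleo (and 1 more) — out
G: has honey, so not paleo; has whole egg, so not egg-free — no

2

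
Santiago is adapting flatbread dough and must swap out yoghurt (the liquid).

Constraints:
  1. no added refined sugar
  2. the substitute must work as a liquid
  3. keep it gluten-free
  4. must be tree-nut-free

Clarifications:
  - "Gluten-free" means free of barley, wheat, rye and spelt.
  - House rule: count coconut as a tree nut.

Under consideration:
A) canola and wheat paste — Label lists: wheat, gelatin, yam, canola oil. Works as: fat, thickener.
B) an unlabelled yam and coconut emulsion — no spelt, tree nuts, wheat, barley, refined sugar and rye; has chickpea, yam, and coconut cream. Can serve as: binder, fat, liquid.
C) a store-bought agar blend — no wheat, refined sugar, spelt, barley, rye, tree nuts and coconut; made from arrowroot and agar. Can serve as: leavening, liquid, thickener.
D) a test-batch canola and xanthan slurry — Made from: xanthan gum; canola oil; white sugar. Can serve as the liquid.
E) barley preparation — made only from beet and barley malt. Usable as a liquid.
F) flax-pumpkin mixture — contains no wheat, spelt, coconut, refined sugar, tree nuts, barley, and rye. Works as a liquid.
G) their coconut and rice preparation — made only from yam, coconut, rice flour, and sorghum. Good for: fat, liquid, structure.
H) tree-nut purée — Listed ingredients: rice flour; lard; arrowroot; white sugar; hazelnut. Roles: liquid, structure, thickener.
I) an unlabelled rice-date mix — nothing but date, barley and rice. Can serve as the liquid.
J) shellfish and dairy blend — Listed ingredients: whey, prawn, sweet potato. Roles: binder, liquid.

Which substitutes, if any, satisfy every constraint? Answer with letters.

A: not usable as a liquid; has wheat, so not gluten-free — out
B: has coconut cream, so not tree-nut-free — out
C: works as a liquid, no refined sugar, tree-nut-free — OK
D: has white sugar, so not no-added-sugar — no
E: has barley malt, so not gluten-free — no
F: gluten-free, no refined sugar — keep
G: has coconut, so not tree-nut-free — no
H: has hazelnut, so not tree-nut-free; has white sugar, so not no-added-sugar — out
I: has barley, so not gluten-free — no
J: no refined sugar, tree-nut-free — valid

C, F, J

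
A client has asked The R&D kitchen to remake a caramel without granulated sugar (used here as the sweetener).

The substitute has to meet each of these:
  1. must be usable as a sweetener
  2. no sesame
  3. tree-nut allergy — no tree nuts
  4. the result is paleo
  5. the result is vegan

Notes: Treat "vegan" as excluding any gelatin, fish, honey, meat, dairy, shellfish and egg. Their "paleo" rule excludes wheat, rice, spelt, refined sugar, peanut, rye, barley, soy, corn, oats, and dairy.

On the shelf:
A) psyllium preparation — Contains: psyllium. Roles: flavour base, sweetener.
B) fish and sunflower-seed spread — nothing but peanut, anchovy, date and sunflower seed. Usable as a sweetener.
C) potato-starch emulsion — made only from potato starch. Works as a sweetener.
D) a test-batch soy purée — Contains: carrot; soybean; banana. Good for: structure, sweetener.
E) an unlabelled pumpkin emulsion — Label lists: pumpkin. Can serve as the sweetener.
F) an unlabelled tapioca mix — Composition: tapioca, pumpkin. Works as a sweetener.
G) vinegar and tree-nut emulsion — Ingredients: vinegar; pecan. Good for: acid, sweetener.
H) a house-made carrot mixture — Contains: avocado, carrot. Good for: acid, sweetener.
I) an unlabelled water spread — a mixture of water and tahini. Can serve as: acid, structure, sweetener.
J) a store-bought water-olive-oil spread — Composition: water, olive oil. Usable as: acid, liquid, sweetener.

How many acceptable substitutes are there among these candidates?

A: all constraints satisfied — valid
B: has anchovy, so not vegan; has peanut, so not paleo — reject
C: only potato starch; none excluded — keep
D: has soybean, so not paleo — reject
E: nothing on the exclusion list — keep
F: nothing on the exclusion list — keep
G: has pecan, so not tree-nut-free — out
H: works as a sweetener, paleo, no sesame — OK
I: has tahini, so not sesame-free — no
J: only olive oil and water; none excluded — valid

6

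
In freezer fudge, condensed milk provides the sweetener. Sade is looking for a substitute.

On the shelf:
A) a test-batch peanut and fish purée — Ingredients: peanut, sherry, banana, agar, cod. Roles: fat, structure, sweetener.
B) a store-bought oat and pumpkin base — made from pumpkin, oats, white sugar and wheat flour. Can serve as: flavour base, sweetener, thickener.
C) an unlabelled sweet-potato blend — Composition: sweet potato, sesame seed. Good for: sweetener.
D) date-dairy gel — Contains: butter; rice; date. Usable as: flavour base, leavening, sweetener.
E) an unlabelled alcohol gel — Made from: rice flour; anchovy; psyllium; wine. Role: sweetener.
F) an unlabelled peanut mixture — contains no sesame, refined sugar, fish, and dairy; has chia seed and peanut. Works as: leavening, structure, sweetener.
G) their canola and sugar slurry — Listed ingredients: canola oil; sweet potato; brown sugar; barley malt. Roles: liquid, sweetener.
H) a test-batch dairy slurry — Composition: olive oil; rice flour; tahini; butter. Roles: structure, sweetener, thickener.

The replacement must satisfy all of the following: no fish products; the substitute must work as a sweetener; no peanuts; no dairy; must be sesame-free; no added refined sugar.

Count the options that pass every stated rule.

0

A: has peanut, so not peanut-free; has cod, so not fish-free — no
B: has white sugar, so not no-added-sugar — out
C: has sesame seed, so not sesame-free — out
D: has butter, so not dairy-free — no
E: has anchovy, so not fish-free — reject
F: has peanut, so not peanut-free — reject
G: has brown sugar, so not no-added-sugar — no
H: has tahini, so not sesame-free; has butter, so not dairy-free — out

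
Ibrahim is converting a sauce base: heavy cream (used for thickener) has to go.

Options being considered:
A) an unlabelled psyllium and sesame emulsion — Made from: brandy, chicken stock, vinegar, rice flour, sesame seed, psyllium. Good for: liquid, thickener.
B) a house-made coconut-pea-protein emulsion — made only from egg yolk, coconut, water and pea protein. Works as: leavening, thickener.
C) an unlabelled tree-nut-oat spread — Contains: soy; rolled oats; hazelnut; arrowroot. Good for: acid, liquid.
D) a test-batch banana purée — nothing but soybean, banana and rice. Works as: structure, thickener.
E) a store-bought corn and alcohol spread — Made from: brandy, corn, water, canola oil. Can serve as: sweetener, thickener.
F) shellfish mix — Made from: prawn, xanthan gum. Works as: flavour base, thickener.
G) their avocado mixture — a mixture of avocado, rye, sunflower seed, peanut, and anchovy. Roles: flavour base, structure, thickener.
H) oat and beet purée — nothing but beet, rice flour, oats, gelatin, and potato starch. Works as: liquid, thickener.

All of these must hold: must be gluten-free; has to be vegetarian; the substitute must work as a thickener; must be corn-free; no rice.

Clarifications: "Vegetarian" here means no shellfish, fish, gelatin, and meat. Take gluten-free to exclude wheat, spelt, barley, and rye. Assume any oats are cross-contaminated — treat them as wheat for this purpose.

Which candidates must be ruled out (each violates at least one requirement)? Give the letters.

A: has chicken stock, so not vegetarian; has rice flour, so not rice-free — no
B: coconut and egg yolk etc. — none of it excluded — keep
C: not usable as a thickener; has rolled oats, so not gluten-free — no
D: has rice, so not rice-free — reject
E: has corn, so not corn-free — out
F: has prawn, so not vegetarian — no
G: has anchovy, so not vegetarian; has rye, so not gluten-free — no
H: has gelatin, so not vegetarian; has oats, so not gluten-free (and 1 more) — out

A, C, D, E, F, G, H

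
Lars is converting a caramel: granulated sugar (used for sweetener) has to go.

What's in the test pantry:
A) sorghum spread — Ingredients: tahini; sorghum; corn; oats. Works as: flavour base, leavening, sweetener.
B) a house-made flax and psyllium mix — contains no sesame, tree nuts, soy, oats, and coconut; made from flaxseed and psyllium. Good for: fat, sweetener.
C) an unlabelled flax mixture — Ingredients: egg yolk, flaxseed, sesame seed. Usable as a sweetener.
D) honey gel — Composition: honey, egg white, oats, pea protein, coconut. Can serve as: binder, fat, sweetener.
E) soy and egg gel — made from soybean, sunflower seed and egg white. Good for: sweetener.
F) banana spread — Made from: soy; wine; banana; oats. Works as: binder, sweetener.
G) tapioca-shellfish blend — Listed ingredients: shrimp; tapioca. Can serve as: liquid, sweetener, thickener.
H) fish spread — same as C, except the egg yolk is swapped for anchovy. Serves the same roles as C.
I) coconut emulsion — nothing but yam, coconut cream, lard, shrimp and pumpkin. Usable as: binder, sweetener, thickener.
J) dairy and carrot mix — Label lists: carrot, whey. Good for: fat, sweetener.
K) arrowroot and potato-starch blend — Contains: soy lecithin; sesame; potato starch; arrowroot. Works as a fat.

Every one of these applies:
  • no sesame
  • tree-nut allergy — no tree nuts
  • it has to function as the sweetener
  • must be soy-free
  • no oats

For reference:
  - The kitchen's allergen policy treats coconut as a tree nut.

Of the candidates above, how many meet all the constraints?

3

A: has oats, so not oat-free; has tahini, so not sesame-free — no
B: no oats, tree-nut-free — valid
C: has sesame seed, so not sesame-free — reject
D: has oats, so not oat-free; has coconut, so not tree-nut-free — reject
E: has soybean, so not soy-free — no
F: has oats, so not oat-free; has soy, so not soy-free — reject
G: all constraints satisfied — OK
H: has sesame seed, so not sesame-free — no
I: has coconut cream, so not tree-nut-free — no
J: only whey and carrot; none excluded — keep
K: not usable as a sweetener; has sesame, so not sesame-free (and 1 more) — out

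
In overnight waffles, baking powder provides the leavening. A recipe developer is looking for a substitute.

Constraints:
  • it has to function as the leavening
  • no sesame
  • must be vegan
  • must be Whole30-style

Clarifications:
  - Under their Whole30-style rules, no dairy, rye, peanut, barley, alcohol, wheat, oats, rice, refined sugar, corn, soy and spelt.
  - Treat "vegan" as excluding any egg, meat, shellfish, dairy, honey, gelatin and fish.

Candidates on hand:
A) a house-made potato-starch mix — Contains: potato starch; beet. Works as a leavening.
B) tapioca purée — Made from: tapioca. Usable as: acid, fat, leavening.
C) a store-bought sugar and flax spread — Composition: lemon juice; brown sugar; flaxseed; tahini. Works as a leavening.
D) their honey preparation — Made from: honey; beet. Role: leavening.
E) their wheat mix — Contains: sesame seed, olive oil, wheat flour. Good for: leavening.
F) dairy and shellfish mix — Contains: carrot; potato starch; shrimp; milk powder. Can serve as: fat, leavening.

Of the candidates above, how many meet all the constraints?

2

A: every rule checks out — valid
B: only tapioca; none excluded — valid
C: has brown sugar, so not Whole30-style; has tahini, so not sesame-free — no
D: has honey, so not vegan — no
E: has wheat flour, so not Whole30-style; has sesame seed, so not sesame-free — reject
F: has milk powder, so not Whole30-style; has milk powder, so not vegan — no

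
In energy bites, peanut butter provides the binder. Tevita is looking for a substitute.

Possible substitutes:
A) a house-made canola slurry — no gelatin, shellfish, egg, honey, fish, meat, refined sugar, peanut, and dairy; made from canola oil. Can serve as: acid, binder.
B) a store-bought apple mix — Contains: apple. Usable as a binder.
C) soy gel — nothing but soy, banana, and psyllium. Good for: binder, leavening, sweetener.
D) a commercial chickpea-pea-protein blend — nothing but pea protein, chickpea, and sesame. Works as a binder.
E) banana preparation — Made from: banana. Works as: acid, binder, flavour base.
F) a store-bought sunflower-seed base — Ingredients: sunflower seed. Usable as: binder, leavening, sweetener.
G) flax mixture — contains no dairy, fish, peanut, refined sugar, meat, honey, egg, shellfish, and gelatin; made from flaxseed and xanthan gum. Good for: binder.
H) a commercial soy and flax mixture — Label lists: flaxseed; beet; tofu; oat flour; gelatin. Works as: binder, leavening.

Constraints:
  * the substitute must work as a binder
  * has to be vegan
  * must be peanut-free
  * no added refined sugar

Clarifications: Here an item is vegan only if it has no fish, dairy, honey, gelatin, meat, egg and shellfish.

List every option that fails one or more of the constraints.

H

A: works as a binder, vegan, no peanut — valid
B: all constraints satisfied — OK
C: vegan, no refined sugar — valid
D: every rule checks out — OK
E: only banana; none excluded — OK
F: no peanut, no refined sugar — valid
G: works as a binder, no refined sugar, no peanut — OK
H: has gelatin, so not vegan — out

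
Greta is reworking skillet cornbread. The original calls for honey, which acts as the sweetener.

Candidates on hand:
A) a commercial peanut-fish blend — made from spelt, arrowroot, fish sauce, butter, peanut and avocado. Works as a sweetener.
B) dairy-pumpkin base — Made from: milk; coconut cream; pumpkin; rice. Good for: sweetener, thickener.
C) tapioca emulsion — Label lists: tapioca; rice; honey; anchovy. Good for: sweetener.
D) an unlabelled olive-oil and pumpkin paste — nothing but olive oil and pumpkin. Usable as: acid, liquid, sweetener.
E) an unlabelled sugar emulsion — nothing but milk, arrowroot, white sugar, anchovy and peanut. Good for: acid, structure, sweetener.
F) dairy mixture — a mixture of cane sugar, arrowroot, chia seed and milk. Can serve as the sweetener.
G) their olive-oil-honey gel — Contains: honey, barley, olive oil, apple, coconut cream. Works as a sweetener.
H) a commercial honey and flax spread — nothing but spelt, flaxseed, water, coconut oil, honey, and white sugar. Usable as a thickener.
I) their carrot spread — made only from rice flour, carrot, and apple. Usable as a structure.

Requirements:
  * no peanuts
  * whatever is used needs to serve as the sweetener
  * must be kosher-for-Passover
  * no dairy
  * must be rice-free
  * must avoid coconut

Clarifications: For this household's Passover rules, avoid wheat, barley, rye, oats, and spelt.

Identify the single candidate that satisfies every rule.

D

A: has spelt, so not kosher-for-Passover; has peanut, so not peanut-free (and 1 more) — no
B: has coconut cream, so not coconut-free; has rice, so not rice-free (and 1 more) — reject
C: has rice, so not rice-free — reject
D: all constraints satisfied — valid
E: has peanut, so not peanut-free; has milk, so not dairy-free — out
F: has milk, so not dairy-free — no
G: has barley, so not kosher-for-Passover; has coconut cream, so not coconut-free — out
H: not usable as a sweetener; has spelt, so not kosher-for-Passover (and 1 more) — no
I: not usable as a sweetener; has rice flour, so not rice-free — reject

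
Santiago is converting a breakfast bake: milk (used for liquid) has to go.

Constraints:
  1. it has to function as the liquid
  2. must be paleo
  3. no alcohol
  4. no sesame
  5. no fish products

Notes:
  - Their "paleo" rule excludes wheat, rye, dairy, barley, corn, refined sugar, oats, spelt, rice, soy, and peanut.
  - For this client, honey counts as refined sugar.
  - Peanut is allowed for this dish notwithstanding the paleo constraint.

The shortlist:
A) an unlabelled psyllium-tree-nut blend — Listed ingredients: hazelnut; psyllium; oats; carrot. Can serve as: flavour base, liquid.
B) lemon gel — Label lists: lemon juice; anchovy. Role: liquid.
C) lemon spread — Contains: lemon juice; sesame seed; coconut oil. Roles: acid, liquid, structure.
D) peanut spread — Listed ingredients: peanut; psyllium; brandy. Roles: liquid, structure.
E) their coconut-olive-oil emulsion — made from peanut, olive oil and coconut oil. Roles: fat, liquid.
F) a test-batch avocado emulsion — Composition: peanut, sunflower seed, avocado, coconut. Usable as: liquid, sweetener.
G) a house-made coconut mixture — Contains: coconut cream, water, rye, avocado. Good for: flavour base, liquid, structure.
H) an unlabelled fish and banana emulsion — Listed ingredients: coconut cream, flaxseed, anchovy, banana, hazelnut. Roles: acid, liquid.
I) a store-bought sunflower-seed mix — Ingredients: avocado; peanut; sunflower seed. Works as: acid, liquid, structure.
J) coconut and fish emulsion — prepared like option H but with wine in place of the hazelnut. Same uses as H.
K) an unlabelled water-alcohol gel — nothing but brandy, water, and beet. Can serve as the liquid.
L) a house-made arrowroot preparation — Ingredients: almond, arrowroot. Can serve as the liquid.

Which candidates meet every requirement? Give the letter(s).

E, F, I, L

A: has oats, so not paleo — reject
B: has anchovy, so not fish-free — reject
C: has sesame seed, so not sesame-free — reject
D: has brandy, so not alcohol-free — out
E: peanut is permitted under the paleo carve-out; nothing else excluded — keep
F: peanut is permitted under the paleo carve-out; nothing else excluded — OK
G: has rye, so not paleo — reject
H: has anchovy, so not fish-free — out
I: peanut is permitted under the paleo carve-out; nothing else excluded — OK
J: has anchovy, so not fish-free; has wine, so not alcohol-free — out
K: has brandy, so not alcohol-free — no
L: every rule checks out — OK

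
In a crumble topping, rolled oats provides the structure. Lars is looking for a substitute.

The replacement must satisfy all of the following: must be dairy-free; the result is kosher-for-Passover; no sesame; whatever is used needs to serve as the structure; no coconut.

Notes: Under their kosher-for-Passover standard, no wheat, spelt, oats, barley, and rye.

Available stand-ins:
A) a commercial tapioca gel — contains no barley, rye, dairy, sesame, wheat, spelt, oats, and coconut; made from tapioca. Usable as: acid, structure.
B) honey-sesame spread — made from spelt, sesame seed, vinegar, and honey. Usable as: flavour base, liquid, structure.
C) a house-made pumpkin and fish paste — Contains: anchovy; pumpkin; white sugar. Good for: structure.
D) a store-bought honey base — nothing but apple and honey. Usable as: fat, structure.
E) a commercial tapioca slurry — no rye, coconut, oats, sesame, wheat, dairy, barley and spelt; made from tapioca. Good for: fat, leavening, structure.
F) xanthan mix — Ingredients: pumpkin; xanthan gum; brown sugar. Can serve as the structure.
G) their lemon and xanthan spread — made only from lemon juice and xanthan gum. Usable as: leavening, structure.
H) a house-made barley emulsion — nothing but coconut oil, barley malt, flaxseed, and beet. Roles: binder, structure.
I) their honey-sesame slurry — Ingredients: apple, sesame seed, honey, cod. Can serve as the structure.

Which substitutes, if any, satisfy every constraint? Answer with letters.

A: works as a structure, no dairy, no sesame — valid
B: has spelt, so not kosher-for-Passover; has sesame seed, so not sesame-free — out
C: works as a structure, no dairy, no coconut — OK
D: every rule checks out — keep
E: works as a structure, kosher-for-Passover, no dairy — OK
F: only brown sugar, xanthan gum and pumpkin; none excluded — keep
G: every rule checks out — OK
H: has barley malt, so not kosher-for-Passover; has coconut oil, so not coconut-free — no
I: has sesame seed, so not sesame-free — reject

A, C, D, E, F, G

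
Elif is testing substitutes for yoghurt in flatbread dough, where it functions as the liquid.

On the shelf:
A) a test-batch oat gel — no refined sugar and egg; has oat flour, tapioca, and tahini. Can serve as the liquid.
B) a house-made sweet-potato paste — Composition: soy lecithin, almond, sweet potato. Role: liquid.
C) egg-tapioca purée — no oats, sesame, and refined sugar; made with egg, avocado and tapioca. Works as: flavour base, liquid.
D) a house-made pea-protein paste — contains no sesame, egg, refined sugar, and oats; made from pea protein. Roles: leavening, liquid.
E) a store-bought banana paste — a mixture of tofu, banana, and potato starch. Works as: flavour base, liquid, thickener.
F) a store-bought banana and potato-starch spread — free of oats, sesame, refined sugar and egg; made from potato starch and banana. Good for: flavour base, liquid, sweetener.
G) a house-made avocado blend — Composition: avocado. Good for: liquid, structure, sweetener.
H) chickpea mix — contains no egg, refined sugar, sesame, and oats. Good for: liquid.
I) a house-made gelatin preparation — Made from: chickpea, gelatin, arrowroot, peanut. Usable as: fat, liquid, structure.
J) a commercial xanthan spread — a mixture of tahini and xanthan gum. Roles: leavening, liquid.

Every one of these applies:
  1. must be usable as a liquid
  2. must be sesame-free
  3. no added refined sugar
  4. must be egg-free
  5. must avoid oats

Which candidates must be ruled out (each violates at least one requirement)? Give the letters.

A: has oat flour, so not oat-free; has tahini, so not sesame-free — reject
B: no egg, no sesame — valid
C: has egg, so not egg-free — out
D: no egg, no refined sugar — OK
E: only tofu, potato starch, and banana; none excluded — keep
F: works as a liquid, no egg, no refined sugar — valid
G: nothing on the exclusion list — valid
H: nothing on the exclusion list — keep
I: nothing on the exclusion list — keep
J: has tahini, so not sesame-free — no

A, C, J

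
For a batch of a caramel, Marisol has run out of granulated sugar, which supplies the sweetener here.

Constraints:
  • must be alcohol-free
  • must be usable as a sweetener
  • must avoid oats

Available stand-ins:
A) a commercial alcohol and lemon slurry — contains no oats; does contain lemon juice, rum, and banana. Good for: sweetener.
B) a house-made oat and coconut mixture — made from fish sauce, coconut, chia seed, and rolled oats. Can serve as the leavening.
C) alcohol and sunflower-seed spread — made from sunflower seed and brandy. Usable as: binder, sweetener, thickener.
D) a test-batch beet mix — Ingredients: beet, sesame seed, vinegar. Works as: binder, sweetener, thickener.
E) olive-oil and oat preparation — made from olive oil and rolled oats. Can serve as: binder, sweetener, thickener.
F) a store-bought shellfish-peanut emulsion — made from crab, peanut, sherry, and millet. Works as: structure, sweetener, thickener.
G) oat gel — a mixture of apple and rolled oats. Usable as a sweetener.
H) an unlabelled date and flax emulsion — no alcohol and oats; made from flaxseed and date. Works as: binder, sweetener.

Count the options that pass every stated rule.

2

A: has rum, so not alcohol-free — out
B: not usable as a sweetener; has rolled oats, so not oat-free — no
C: has brandy, so not alcohol-free — out
D: no alcohol, no oats — keep
E: has rolled oats, so not oat-free — no
F: has sherry, so not alcohol-free — out
G: has rolled oats, so not oat-free — reject
H: works as a sweetener, no oats, no alcohol — valid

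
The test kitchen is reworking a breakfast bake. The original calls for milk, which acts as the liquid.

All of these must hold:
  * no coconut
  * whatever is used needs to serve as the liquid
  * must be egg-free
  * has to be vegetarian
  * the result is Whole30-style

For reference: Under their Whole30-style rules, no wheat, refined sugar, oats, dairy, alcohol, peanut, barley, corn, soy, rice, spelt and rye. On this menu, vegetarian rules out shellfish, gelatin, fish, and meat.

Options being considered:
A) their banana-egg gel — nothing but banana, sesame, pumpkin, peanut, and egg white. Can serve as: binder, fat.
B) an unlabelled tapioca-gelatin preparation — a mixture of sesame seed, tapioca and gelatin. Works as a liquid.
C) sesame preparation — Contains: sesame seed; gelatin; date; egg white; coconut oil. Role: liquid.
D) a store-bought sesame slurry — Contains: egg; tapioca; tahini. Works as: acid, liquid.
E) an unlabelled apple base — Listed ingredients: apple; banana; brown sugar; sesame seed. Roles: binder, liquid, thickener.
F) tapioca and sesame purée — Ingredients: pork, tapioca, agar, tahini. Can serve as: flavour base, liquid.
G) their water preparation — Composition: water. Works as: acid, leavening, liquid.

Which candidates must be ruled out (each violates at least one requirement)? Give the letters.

A, B, C, D, E, F

A: not usable as a liquid; has peanut, so not Whole30-style (and 1 more) — out
B: has gelatin, so not vegetarian — reject
C: has gelatin, so not vegetarian; has coconut oil, so not coconut-free (and 1 more) — out
D: has egg, so not egg-free — out
E: has brown sugar, so not Whole30-style — out
F: has pork, so not vegetarian — reject
G: vegetarian, no egg — OK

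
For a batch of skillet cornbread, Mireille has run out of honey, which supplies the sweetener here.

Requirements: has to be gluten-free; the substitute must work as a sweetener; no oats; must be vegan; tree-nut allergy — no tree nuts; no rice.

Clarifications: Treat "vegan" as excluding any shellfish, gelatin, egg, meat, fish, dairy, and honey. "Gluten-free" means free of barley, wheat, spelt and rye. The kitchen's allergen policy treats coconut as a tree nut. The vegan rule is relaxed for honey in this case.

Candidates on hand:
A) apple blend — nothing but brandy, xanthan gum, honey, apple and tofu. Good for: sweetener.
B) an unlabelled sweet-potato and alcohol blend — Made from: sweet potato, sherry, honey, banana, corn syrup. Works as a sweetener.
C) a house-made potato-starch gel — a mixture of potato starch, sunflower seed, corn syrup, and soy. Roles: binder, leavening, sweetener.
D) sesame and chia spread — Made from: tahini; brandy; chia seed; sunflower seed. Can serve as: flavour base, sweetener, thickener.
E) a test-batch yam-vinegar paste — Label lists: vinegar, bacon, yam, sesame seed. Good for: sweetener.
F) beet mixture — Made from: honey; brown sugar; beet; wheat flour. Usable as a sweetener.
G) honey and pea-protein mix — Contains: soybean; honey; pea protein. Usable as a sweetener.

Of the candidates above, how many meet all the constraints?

5

A: honey is permitted under the vegan carve-out; nothing else excluded — valid
B: honey is permitted under the vegan carve-out; nothing else excluded — OK
C: works as a sweetener, vegan, tree-nut-free — keep
D: no rice, no oats — valid
E: has bacon, so not vegan — no
F: has wheat flour, so not gluten-free — out
G: honey is permitted under the vegan carve-out; nothing else excluded — keep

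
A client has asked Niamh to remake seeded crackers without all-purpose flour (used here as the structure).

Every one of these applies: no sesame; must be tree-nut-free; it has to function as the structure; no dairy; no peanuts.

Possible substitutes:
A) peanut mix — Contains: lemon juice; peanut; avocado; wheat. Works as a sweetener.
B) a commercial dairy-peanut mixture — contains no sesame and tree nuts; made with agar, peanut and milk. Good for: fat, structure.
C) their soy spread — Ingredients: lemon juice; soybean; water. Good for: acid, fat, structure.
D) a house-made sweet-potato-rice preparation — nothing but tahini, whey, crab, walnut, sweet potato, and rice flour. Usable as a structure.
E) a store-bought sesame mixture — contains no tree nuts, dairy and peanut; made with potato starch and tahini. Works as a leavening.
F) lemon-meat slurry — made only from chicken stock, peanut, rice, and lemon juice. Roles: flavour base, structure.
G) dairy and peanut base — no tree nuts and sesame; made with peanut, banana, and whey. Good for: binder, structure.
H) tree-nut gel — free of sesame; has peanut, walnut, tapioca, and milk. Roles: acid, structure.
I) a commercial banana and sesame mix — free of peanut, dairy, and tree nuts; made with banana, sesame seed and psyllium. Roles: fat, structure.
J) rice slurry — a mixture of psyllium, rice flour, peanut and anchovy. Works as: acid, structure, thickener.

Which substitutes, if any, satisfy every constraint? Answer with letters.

A: not usable as a structure; has peanut, so not peanut-free — out
B: has peanut, so not peanut-free; has milk, so not dairy-free — reject
C: only soybean, lemon juice, and water; none excluded — keep
D: has whey, so not dairy-free; has walnut, so not tree-nut-free (and 1 more) — no
E: not usable as a structure; has tahini, so not sesame-free — no
F: has peanut, so not peanut-free — out
G: has peanut, so not peanut-free; has whey, so not dairy-free — no
H: has peanut, so not peanut-free; has milk, so not dairy-free (and 1 more) — out
I: has sesame seed, so not sesame-free — reject
J: has peanut, so not peanut-free — reject

C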